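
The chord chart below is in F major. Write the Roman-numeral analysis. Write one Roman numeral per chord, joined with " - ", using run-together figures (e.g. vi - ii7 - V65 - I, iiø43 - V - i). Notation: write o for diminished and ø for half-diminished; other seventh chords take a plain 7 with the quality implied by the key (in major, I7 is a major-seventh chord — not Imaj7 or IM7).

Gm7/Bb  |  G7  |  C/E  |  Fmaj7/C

ii65 - V7/V - V6 - I43

Gm7/Bb: minor seventh chord on G = scale degree 2 → ii65.
G7 is the secondary dominant of V (dominant seventh chord on G): V7/V.
C/E has root C, degree 5 in F major, so V6.
Fmaj7/C: root F is the tonic; major seventh chord there is I43.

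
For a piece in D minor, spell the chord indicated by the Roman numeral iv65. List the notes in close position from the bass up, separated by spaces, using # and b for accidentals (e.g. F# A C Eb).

In D minor, the subdominant is G, and the diatonic chord built there is a minor seventh chord.
That chord is spelled G-Bb-D-F.
The figured bass 65 indicates first inversion, placing the third (Bb) in the bass: Bb-D-F-G.

Bb D F G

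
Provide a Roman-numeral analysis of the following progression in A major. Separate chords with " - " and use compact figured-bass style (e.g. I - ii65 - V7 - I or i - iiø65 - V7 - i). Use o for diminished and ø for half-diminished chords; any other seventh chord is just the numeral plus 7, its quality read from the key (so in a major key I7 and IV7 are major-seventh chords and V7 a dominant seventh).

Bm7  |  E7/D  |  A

ii7 - V42 - I

Bm7: root B is the supertonic; minor seventh chord there is ii7.
E7/D: dominant seventh chord on E = scale degree 5 → V42.
A: root A is the tonic; major triad there is I.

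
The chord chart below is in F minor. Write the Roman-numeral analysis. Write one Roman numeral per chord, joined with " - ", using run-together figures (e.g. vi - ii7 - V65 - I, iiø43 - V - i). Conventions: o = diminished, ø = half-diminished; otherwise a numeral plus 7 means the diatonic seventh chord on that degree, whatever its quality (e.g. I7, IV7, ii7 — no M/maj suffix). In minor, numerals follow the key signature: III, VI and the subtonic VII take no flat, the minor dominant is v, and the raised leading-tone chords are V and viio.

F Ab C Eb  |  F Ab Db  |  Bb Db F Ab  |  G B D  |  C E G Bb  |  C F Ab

i7 - VI6 - iv7 - V/V - V7 - i64

F-Ab-C-Eb: minor seventh chord on F = scale degree 1 → i7.
F-Ab-Db: root Db is the submediant; major triad there is VI6.
Bb-Db-F-Ab has root Bb, degree 4 in F minor, so iv7.
G-B-D: chromatic; G is V of V, so V/V.
C-E-G-Bb: dominant seventh chord on C = scale degree 5 → V7.
C-F-Ab has root F, degree 1 in F minor, so i64.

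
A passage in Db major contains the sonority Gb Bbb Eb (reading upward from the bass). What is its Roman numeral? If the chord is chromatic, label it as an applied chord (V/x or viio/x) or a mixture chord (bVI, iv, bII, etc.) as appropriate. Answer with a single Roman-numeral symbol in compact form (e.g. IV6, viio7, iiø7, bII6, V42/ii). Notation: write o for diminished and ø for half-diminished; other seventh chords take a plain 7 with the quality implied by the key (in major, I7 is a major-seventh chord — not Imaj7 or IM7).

Stacked in thirds the chord is Eb-Gb-Bbb: a diminished triad on Eb.
Eb is the second degree of Db major. This is the diminished supertonic triad, borrowed from the parallel minor.
With Gb in the bass the chord is in first inversion, so the figured bass is 6.

iio6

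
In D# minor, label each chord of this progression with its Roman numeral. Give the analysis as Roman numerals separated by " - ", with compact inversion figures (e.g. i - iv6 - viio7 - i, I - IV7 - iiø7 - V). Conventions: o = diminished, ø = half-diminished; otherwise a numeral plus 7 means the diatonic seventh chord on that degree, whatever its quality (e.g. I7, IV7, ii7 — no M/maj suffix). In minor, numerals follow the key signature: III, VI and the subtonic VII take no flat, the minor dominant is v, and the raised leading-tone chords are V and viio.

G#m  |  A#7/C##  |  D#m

iv - V65 - i

G#m: root G# is the subdominant; minor triad there is iv.
A#7/C##: root A# is the dominant; dominant seventh chord there is V65.
D#m has root D#, degree 1 in D# minor, so i.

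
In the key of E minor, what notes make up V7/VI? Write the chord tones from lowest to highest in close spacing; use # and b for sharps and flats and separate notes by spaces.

The slash means an applied dominant: we want the dominant of VI. In E minor, VI is C major, and its dominant is built on G.
Building a dominant seventh chord on G gives G-B-D-F.

G B D F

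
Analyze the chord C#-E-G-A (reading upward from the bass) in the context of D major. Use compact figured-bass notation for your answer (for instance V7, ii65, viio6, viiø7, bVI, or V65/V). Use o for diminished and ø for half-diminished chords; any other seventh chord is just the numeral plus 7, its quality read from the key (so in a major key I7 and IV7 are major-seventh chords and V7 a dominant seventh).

The pitches A-C#-E-G form a dominant seventh chord rooted on A.
A is scale degree 5 in D major, and a dominant seventh chord on that degree is written V7.
With C# in the bass the chord is in first inversion, so the figured bass is 65.

V65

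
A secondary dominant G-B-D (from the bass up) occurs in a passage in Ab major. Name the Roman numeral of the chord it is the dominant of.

iii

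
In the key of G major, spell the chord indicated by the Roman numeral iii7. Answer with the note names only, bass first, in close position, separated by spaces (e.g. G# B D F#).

B D F# A

In G major, the third degree is B, and the diatonic chord built there is a minor seventh chord.
That chord is spelled B-D-F#-A.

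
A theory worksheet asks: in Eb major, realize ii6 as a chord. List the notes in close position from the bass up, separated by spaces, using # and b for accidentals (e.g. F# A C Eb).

Ab C F

In Eb major, scale degree 2 is F, and the diatonic chord built there is a minor triad.
That chord is spelled F-Ab-C.
With the 6 figure the chord is in first inversion; from the bass Ab upward in close position it reads Ab-C-F.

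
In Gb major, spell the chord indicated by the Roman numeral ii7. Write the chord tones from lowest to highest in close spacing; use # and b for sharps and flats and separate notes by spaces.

Ab Cb Eb Gb

The numeral's case and figure indicate a minor seventh chord. In Gb major its root, scale degree 2, is Ab.
Stacking thirds from Ab gives Ab-Cb-Eb-Gb.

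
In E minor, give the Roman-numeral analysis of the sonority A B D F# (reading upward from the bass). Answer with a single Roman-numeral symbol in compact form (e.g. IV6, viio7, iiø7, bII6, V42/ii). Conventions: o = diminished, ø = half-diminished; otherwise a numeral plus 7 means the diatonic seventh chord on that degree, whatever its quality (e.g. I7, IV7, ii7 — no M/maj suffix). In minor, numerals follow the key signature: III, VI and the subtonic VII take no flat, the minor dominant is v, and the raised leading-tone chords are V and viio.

v42

The pitches B-D-F#-A form a minor seventh chord rooted on B.
In E minor, B is the dominant; the diatonic minor seventh chord there is v7.
With A in the bass the chord is in third inversion, so the figured bass is 42.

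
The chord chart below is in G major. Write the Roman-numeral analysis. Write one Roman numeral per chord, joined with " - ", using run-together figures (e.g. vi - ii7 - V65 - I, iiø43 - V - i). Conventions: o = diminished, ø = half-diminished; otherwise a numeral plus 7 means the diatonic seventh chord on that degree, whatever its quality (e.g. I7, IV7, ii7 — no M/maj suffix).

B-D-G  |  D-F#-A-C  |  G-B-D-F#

B-D-G: major triad on G = scale degree 1 → I6.
D-F#-A-C: root D is the dominant; dominant seventh chord there is V7.
G-B-D-F#: root G is the tonic; major seventh chord there is I7.

I6 - V7 - I7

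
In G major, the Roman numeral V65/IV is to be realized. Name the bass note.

The applied chord V65/IV is rooted on G: G-B-D-F.
The figure 65 means first inversion — the third is in the bass.

B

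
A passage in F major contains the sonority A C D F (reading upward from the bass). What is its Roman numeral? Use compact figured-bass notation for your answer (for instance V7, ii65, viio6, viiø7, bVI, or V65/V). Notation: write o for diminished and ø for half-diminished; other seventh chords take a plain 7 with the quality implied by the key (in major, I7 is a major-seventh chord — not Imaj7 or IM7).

Stacked in thirds the chord is D-F-A-C: a minor seventh chord on D.
In F major, D is the submediant; the diatonic minor seventh chord there is vi7.
With A in the bass the chord is in second inversion, so the figured bass is 43.

vi43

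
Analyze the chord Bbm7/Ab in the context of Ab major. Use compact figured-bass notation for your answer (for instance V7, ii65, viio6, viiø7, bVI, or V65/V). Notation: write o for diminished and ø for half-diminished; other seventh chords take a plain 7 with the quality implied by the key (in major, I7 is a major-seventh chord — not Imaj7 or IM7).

The pitches Bb-Db-F-Ab form a minor seventh chord rooted on Bb.
Bb is scale degree 2 in Ab major, and a minor seventh chord on that degree is written ii7.
With Ab in the bass the chord is in third inversion, so the figured bass is 42.

ii42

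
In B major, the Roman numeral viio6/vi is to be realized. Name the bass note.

The applied chord viio6/vi is rooted on F##: F##-A#-C#.
The figure 6 means first inversion — the third is in the bass.

A#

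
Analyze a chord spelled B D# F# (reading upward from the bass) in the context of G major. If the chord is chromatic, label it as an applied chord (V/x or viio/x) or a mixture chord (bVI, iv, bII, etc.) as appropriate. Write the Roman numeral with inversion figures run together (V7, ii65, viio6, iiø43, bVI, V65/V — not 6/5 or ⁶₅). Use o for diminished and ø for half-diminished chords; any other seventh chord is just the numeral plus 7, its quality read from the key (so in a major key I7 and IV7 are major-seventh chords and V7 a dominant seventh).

The pitches B-D#-F# form a major triad rooted on B.
B is not a diatonic chord root with this quality in G major, but it lies a perfect fifth above E (vi), so the chord functions as an applied dominant of vi.

V/vi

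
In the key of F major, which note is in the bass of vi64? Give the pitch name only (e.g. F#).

A

vi in F major has root D; the chord is D-F-A.
The figure 64 means second inversion — the fifth is in the bass.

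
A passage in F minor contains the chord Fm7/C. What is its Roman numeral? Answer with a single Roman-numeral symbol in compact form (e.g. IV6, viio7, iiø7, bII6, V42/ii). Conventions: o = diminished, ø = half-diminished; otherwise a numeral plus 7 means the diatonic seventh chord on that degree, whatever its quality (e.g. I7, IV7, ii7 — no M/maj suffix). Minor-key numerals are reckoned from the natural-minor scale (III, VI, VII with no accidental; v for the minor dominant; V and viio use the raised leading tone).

i43

The pitches F-Ab-C-Eb form a minor seventh chord rooted on F.
In F minor, F is the tonic; the diatonic minor seventh chord there is i7.
With C in the bass the chord is in second inversion, so the figured bass is 43.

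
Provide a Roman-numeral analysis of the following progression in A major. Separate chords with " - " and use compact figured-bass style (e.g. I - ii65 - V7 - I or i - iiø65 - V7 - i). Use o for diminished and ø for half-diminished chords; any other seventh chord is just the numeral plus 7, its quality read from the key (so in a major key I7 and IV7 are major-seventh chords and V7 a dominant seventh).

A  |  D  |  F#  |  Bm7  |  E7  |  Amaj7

I - IV - V/ii - ii7 - V7 - I7

A has root A, degree 1 in A major, so I.
D: root D is the subdominant; major triad there is IV.
F#: a major triad on F#, the applied dominant of ii → V/ii.
Bm7 has root B, degree 2 in A major, so ii7.
E7: root E is the dominant; dominant seventh chord there is V7.
Amaj7 has root A, degree 1 in A major, so I7.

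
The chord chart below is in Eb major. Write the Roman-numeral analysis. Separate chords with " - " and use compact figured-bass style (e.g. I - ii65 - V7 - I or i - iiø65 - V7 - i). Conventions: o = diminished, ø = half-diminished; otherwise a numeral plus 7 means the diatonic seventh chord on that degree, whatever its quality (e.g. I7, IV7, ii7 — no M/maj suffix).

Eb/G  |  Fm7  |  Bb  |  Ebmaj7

I6 - ii7 - V - I7

Eb/G has root Eb, degree 1 in Eb major, so I6.
Fm7 has root F, degree 2 in Eb major, so ii7.
Bb: root Bb is the dominant; major triad there is V.
Ebmaj7: major seventh chord on Eb = scale degree 1 → I7.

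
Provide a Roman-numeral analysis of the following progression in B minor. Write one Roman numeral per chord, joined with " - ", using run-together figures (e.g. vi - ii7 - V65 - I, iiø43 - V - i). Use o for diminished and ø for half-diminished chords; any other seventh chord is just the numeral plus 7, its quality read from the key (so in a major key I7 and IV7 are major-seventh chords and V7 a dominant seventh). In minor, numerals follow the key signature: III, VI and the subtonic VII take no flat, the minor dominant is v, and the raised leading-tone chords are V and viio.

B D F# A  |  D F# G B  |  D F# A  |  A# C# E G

B-D-F#-A: root B is the tonic; minor seventh chord there is i7.
D-F#-G-B has root G, degree 6 in B minor, so VI43.
D-F#-A has root D, degree 3 in B minor, so III.
A#-C#-E-G: fully diminished seventh chord on A# = scale degree 7 → viio7.

i7 - VI43 - III - viio7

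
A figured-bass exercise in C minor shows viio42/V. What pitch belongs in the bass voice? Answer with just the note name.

Eb

The applied chord viio42/V is rooted on F#: F#-A-C-Eb.
The figure 42 means third inversion — the seventh is in the bass.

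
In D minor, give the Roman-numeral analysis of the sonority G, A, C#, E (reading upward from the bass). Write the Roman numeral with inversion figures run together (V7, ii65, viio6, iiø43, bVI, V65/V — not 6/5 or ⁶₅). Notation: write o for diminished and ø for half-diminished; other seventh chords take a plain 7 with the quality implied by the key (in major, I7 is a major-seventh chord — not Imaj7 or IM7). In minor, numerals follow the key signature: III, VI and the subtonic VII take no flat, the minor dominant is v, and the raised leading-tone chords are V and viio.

V42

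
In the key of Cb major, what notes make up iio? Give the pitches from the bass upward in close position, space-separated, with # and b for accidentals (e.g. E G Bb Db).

Db Fb Abb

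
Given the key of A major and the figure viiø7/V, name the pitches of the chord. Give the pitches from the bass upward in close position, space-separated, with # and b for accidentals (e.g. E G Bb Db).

D# F# A C#

The slash marks an applied leading-tone chord: viio of V. In A major, V is E, so the leading tone to it is D#, a half step below.
Building a half-diminished seventh chord on D# gives D#-F#-A-C#.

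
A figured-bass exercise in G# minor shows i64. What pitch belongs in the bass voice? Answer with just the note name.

D#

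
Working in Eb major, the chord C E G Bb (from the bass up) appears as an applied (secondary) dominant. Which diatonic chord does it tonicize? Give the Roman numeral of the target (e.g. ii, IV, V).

ii

The chord is a dominant seventh chord on C.
A dominant resolves down a perfect fifth: C → F. In Eb major, F is scale degree 2, i.e. ii.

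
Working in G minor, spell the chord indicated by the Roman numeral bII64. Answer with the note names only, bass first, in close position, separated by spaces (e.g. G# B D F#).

Eb Ab C

bII64 is the Neapolitan chord — a major triad on the lowered second degree. In G minor that root is Ab.
So the chord is Ab-C-Eb, a major triad.
The figured bass 64 indicates second inversion, placing the fifth (Eb) in the bass: Eb-Ab-C.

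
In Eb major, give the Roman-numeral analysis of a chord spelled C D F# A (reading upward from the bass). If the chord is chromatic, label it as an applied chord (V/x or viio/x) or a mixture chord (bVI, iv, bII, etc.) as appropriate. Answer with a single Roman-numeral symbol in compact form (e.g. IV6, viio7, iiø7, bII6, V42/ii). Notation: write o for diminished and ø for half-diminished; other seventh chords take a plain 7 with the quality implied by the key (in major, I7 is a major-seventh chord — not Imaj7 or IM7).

V42/iii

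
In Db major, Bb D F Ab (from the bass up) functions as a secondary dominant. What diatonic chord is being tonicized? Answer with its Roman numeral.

The chord is a dominant seventh chord on Bb.
A dominant resolves down a perfect fifth: Bb → Eb. In Db major, Eb is scale degree 2, i.e. ii.

ii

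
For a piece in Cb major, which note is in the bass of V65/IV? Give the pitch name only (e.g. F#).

Eb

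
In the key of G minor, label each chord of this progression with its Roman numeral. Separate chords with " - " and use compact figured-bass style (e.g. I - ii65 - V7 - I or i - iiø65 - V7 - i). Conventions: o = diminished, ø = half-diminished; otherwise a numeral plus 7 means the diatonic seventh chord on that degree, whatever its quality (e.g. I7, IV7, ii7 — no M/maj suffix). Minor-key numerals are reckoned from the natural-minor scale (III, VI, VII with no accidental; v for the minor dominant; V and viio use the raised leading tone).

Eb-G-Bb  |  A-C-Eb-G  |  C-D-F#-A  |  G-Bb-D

Eb-G-Bb: root Eb is the submediant; major triad there is VI.
A-C-Eb-G: half-diminished seventh chord on A = scale degree 2 → iiø7.
C-D-F#-A: root D is the dominant; dominant seventh chord there is V42.
G-Bb-D: minor triad on G = scale degree 1 → i.

VI - iiø7 - V42 - i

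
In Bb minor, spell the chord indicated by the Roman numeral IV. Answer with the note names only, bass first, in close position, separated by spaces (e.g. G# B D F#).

IV is the major subdominant, borrowed from the parallel major. In Bb minor that root is Eb.
So the chord is Eb-G-Bb.

Eb G Bb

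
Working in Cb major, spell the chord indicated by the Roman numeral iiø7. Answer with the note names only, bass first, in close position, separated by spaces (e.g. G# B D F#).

Scale degree 2 in Cb major is Db; here the chord built on it is altered to a half-diminished seventh chord. iiø7 is the half-diminished supertonic seventh, borrowed from the parallel minor.
So the chord is Db-Fb-Abb-Cb, a half-diminished seventh chord.

Db Fb Abb Cb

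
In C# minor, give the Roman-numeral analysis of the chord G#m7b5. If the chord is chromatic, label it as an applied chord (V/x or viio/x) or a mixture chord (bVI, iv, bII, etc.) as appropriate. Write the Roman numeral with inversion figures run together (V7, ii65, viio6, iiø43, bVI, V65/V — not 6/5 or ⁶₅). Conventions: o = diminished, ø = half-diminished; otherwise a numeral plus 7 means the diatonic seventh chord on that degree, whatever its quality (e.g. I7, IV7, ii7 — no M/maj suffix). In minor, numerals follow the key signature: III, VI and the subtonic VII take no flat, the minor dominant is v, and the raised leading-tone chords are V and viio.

viiø7/VI

The pitches G#-B-D-F# form a half-diminished seventh chord rooted on G#.
G# sits a half step below A (VI in C# minor); a diminished chord there is the applied leading-tone chord of VI.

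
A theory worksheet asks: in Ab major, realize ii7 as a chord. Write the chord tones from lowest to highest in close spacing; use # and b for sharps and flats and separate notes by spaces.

The numeral's case and figure indicate a minor seventh chord. In Ab major its root, the second degree, is Bb.
That chord is spelled Bb-Db-F-Ab.

Bb Db F Ab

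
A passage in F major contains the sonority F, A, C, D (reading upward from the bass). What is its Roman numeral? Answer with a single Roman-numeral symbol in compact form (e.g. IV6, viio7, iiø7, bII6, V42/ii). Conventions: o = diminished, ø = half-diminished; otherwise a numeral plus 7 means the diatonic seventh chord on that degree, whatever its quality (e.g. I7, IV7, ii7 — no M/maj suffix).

The pitches D-F-A-C form a minor seventh chord rooted on D.
D is scale degree 6 in F major, and a minor seventh chord on that degree is written vi7.
With F in the bass the chord is in first inversion, so the figured bass is 65.

vi65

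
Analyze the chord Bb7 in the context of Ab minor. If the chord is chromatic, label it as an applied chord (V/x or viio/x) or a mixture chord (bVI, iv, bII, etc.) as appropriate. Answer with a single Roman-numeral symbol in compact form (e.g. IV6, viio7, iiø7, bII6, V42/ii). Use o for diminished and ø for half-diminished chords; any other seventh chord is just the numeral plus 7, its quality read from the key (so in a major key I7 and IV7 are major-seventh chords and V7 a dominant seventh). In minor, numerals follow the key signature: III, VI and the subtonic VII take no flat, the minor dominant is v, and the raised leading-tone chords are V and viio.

V7/V

Stacked in thirds the chord is Bb-D-F-Ab: a dominant seventh chord on Bb.
Bb is not a diatonic chord root with this quality in Ab minor, but it lies a perfect fifth above Eb (V), so the chord functions as an applied dominant of V.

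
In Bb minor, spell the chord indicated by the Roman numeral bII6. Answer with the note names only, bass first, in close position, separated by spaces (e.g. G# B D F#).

bII6 is the Neapolitan sixth — a major triad on the lowered second degree, here in its customary first inversion. In Bb minor that root is Cb.
So the chord is Cb-Eb-Gb, a major triad.
With the 6 figure the chord is in first inversion; from the bass Eb upward in close position it reads Eb-Gb-Cb.

Eb Gb Cb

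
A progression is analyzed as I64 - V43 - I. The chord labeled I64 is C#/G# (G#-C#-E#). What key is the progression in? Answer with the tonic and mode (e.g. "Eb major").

C# major

I64 is given as G#-C#-E# — a major triad with root C#.
If C# is scale degree 1 and the mode makes that degree carry a major triad, the tonic is C# and the mode is major.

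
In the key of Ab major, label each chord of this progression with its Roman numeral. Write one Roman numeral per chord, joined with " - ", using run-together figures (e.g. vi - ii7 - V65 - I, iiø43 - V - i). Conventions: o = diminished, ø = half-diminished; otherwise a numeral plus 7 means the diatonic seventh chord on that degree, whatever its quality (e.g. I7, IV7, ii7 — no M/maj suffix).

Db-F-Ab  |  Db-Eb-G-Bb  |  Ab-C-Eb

IV - V42 - I

Db-F-Ab: major triad on Db = scale degree 4 → IV.
Db-Eb-G-Bb has root Eb, degree 5 in Ab major, so V42.
Ab-C-Eb: root Ab is the tonic; major triad there is I.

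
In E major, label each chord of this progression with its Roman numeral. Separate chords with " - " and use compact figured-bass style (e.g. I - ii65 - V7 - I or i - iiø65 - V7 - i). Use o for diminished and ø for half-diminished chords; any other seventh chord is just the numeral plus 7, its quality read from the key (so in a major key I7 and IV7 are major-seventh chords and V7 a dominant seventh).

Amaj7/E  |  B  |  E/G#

Amaj7/E has root A, degree 4 in E major, so IV43.
B: root B is the dominant; major triad there is V.
E/G# has root E, degree 1 in E major, so I6.

IV43 - V - I6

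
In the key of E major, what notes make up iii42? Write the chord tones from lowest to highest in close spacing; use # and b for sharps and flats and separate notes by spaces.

In E major, the third degree is G#, and the diatonic chord built there is a minor seventh chord.
Stacking thirds from G# gives G#-B-D#-F#.
With the 42 figure the chord is in third inversion; from the bass F# upward in close position it reads F#-G#-B-D#.

F# G# B D#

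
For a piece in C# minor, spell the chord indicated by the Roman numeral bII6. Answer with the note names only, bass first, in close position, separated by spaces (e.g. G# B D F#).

F# A D

Scale degree 2 in C# minor is D#; lowering it a half step gives D. bII6 is the Neapolitan sixth — a major triad on the lowered second degree, here in its customary first inversion.
So the chord is D-F#-A, a major triad.
With the 6 figure the chord is in first inversion; from the bass F# upward in close position it reads F#-A-D.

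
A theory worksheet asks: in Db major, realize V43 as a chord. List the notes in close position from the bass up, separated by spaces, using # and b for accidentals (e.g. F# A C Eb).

Eb Gb Ab C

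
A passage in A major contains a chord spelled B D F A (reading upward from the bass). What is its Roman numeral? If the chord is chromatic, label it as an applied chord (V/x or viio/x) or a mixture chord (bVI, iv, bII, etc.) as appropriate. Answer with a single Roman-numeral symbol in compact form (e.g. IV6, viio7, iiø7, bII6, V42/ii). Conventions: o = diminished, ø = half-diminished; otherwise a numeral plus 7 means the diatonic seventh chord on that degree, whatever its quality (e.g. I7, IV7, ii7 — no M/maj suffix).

iiø7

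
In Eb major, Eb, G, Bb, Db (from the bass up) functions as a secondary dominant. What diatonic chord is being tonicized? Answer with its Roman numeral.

IV

The chord is a dominant seventh chord on Eb.
A dominant resolves down a perfect fifth: Eb → Ab. In Eb major, Ab is scale degree 4, i.e. IV.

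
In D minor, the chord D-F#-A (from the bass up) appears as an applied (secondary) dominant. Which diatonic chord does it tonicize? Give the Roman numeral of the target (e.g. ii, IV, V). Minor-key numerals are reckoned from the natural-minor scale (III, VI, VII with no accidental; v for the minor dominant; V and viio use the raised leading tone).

The chord is a major triad on D.
A dominant resolves down a perfect fifth: D → G. In D minor, G is scale degree 4, i.e. iv.

iv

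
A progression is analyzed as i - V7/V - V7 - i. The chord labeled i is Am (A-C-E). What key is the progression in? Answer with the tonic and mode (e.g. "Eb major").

A minor

The chord Am is a minor triad rooted on A; its label is i.
If A is scale degree 1 and the mode makes that degree carry a minor triad, the tonic is A and the mode is minor.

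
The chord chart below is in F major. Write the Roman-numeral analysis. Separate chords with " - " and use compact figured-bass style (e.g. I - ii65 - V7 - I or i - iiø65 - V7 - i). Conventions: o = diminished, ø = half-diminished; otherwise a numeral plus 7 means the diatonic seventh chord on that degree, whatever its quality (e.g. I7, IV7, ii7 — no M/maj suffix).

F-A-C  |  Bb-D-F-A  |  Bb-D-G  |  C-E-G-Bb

F-A-C has root F, degree 1 in F major, so I.
Bb-D-F-A: root Bb is the subdominant; major seventh chord there is IV7.
Bb-D-G: root G is the supertonic; minor triad there is ii6.
C-E-G-Bb has root C, degree 5 in F major, so V7.

I - IV7 - ii6 - V7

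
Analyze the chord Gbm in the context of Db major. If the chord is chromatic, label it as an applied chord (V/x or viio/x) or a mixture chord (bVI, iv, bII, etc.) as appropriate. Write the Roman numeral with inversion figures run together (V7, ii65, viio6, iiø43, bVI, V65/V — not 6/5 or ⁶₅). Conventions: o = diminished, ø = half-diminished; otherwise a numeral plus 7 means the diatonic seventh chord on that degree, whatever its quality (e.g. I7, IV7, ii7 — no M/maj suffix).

Stacked in thirds the chord is Gb-Bbb-Db: a minor triad on Gb.
Gb is the fourth degree of Db major. This is the minor subdominant, borrowed from the parallel minor.

iv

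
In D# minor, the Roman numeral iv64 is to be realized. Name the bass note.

D#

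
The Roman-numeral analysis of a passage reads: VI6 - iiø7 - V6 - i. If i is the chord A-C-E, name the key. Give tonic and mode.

The anchor chord is a minor triad on A, labeled i.
If A is scale degree 1 and the mode makes that degree carry a minor triad, the tonic is A and the mode is minor.

A minor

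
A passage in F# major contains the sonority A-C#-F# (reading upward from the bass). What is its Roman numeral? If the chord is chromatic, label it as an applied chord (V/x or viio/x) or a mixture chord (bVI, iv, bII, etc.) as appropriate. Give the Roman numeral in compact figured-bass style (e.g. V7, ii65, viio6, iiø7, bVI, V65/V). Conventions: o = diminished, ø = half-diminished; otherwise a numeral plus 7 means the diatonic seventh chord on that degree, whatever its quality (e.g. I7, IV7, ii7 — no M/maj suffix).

Stacked in thirds the chord is F#-A-C#: a minor triad on F#.
F# is the first degree of F# major. This is the minor tonic, borrowed from the parallel minor.
With A in the bass the chord is in first inversion, so the figured bass is 6.

i6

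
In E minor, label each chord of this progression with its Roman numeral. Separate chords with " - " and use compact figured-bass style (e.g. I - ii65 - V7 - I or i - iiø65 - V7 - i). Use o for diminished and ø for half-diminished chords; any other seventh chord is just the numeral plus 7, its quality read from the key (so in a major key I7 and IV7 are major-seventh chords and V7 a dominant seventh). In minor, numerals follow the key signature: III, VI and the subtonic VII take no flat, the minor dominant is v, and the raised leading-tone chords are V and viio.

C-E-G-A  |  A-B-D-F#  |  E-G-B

C-E-G-A: root A is the subdominant; minor seventh chord there is iv65.
A-B-D-F#: root B is the dominant; minor seventh chord there is v42.
E-G-B has root E, degree 1 in E minor, so i.

iv65 - v42 - i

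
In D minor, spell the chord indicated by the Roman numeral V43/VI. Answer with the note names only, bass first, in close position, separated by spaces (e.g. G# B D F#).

C Eb F A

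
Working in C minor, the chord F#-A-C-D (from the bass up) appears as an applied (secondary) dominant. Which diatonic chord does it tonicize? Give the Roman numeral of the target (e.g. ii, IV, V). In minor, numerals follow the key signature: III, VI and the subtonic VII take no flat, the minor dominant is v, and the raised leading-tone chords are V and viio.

The chord is a dominant seventh chord on D.
A dominant resolves down a perfect fifth: D → G. In C minor, G is scale degree 5, i.e. V.

V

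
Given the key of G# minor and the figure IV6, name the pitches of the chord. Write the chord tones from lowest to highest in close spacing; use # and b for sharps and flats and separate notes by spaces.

E# G# C#

IV6 is the major subdominant, borrowed from the parallel major. In G# minor that root is C#.
So the chord is C#-E#-G#.
The figured bass 6 indicates first inversion, placing the third (E#) in the bass: E#-G#-C#.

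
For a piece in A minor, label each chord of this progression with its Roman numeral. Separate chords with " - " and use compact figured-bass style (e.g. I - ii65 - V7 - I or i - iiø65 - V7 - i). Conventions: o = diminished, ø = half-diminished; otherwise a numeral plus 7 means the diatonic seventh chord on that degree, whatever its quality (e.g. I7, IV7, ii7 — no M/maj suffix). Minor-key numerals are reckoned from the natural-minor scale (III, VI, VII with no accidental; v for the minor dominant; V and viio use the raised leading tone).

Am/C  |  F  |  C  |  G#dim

Am/C: minor triad on A = scale degree 1 → i6.
F: root F is the submediant; major triad there is VI.
C has root C, degree 3 in A minor, so III.
G#dim has root G#, degree 7 in A minor, so viio.

i6 - VI - III - viio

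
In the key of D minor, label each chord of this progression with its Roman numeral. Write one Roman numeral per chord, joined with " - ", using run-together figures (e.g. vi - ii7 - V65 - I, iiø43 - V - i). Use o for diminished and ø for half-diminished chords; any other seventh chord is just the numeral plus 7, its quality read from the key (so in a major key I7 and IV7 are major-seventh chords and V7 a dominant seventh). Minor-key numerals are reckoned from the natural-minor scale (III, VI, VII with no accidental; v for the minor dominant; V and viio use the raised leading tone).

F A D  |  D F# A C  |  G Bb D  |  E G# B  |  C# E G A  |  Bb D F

i6 - V7/iv - iv - V/V - V65 - VI

F-A-D: minor triad on D = scale degree 1 → i6.
D-F#-A-C is the secondary dominant of iv (dominant seventh chord on D): V7/iv.
G-Bb-D has root G, degree 4 in D minor, so iv.
E-G#-B: a major triad on E, the applied dominant of V → V/V.
C#-E-G-A has root A, degree 5 in D minor, so V65.
Bb-D-F has root Bb, degree 6 in D minor, so VI.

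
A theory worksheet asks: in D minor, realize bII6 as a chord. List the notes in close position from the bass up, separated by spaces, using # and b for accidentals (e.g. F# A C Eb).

G Bb Eb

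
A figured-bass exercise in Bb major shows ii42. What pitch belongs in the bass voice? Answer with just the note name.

ii in Bb major has root C; the chord is C-Eb-G-Bb.
The figure 42 means third inversion — the seventh is in the bass.

Bb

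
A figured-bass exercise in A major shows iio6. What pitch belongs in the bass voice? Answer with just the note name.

D

iio in A major has root B; the chord is B-D-F.
The figure 6 means first inversion — the third is in the bass.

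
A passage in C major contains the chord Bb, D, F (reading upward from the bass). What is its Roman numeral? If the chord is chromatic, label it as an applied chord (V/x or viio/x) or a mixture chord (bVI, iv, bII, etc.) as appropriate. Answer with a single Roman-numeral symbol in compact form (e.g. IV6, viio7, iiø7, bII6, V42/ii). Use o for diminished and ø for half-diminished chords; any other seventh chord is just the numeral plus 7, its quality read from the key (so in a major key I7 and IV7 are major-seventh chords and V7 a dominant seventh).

The pitches Bb-D-F form a major triad rooted on Bb.
Bb is the lowered seventh degree of C major (diatonic 7 would be B). This is a major triad on the lowered seventh degree (the subtonic), borrowed from the parallel minor.

bVII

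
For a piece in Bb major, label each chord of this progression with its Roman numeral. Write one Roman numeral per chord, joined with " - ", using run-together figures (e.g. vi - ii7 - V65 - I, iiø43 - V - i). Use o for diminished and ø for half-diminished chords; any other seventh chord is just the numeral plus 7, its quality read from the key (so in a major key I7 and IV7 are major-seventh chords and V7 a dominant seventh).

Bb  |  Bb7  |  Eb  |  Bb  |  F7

Bb has root Bb, degree 1 in Bb major, so I.
Bb7: chromatic; Bb is V of IV, so V7/IV.
Eb has root Eb, degree 4 in Bb major, so IV.
Bb has root Bb, degree 1 in Bb major, so I.
F7 has root F, degree 5 in Bb major, so V7.

I - V7/IV - IV - I - V7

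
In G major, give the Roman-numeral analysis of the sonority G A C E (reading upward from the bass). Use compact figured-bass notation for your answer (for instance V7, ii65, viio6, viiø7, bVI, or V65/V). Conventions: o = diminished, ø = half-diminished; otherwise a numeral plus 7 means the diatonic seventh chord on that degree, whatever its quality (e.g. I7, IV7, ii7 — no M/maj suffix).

Stacked in thirds the chord is A-C-E-G: a minor seventh chord on A.
In G major, A is the supertonic; the diatonic minor seventh chord there is ii7.
With G in the bass the chord is in third inversion, so the figured bass is 42.

ii42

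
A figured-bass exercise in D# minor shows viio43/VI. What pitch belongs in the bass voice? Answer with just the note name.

E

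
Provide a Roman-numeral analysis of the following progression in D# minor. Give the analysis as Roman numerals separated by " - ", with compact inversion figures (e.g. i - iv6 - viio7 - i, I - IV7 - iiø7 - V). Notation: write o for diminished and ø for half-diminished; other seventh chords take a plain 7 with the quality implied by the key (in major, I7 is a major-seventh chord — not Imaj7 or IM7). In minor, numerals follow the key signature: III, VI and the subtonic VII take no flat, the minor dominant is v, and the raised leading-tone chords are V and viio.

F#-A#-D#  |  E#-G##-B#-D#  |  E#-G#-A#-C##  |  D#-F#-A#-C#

i6 - V7/V - V43 - i7

F#-A#-D# has root D#, degree 1 in D# minor, so i6.
E#-G##-B#-D#: a dominant seventh chord on E#, the applied dominant of V → V7/V.
E#-G#-A#-C##: dominant seventh chord on A# = scale degree 5 → V43.
D#-F#-A#-C# has root D#, degree 1 in D# minor, so i7.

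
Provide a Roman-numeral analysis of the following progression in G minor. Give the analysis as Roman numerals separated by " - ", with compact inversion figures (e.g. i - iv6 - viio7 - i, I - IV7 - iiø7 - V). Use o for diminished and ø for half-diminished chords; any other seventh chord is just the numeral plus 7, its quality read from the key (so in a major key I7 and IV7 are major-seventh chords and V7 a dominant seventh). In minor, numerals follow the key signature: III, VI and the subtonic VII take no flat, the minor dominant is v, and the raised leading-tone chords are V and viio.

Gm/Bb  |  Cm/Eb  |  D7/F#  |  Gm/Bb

Gm/Bb: minor triad on G = scale degree 1 → i6.
Cm/Eb: root C is the subdominant; minor triad there is iv6.
D7/F#: root D is the dominant; dominant seventh chord there is V65.
Gm/Bb has root G, degree 1 in G minor, so i6.

i6 - iv6 - V65 - i6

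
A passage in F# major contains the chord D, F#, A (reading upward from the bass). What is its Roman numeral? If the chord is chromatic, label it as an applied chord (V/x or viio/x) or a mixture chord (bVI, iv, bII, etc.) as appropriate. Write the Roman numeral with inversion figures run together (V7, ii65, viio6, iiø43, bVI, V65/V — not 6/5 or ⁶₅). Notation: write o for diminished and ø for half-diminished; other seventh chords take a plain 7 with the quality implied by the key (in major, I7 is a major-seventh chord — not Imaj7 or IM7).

bVI

The pitches D-F#-A form a major triad rooted on D.
D is the lowered sixth degree of F# major (diatonic 6 would be D#). This is a major triad on the lowered sixth degree, borrowed from the parallel minor.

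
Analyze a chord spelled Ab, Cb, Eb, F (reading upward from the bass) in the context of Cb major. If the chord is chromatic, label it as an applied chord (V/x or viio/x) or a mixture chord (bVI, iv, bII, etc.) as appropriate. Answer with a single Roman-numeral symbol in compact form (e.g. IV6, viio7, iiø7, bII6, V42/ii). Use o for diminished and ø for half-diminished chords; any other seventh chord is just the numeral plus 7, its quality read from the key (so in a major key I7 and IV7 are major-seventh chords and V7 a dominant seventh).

The pitches F-Ab-Cb-Eb form a half-diminished seventh chord rooted on F.
F sits a half step below Gb (V in Cb major); a diminished chord there is the applied leading-tone chord of V.
With Ab in the bass the chord is in first inversion, so the figured bass is 65.

viiø65/V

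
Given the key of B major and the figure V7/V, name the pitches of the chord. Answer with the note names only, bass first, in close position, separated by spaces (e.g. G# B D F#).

C# E# G# B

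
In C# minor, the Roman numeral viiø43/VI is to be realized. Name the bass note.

D

The applied chord viiø43/VI is rooted on G#: G#-B-D-F#.
The figure 43 means second inversion — the fifth is in the bass.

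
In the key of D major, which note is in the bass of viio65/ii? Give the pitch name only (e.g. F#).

F#

The applied chord viio65/ii is rooted on D#: D#-F#-A-C.
The figure 65 means first inversion — the third is in the bass.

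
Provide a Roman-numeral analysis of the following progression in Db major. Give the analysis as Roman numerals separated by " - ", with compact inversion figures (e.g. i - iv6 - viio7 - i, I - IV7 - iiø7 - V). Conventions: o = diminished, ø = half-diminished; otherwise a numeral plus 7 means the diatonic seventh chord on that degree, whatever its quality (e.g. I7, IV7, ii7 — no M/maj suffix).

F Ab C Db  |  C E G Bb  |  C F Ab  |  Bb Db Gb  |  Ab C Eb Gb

I65 - V7/iii - iii64 - IV6 - V7

F-Ab-C-Db: major seventh chord on Db = scale degree 1 → I65.
C-E-G-Bb: chromatic; C is V of iii, so V7/iii.
C-F-Ab has root F, degree 3 in Db major, so iii64.
Bb-Db-Gb has root Gb, degree 4 in Db major, so IV6.
Ab-C-Eb-Gb has root Ab, degree 5 in Db major, so V7.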